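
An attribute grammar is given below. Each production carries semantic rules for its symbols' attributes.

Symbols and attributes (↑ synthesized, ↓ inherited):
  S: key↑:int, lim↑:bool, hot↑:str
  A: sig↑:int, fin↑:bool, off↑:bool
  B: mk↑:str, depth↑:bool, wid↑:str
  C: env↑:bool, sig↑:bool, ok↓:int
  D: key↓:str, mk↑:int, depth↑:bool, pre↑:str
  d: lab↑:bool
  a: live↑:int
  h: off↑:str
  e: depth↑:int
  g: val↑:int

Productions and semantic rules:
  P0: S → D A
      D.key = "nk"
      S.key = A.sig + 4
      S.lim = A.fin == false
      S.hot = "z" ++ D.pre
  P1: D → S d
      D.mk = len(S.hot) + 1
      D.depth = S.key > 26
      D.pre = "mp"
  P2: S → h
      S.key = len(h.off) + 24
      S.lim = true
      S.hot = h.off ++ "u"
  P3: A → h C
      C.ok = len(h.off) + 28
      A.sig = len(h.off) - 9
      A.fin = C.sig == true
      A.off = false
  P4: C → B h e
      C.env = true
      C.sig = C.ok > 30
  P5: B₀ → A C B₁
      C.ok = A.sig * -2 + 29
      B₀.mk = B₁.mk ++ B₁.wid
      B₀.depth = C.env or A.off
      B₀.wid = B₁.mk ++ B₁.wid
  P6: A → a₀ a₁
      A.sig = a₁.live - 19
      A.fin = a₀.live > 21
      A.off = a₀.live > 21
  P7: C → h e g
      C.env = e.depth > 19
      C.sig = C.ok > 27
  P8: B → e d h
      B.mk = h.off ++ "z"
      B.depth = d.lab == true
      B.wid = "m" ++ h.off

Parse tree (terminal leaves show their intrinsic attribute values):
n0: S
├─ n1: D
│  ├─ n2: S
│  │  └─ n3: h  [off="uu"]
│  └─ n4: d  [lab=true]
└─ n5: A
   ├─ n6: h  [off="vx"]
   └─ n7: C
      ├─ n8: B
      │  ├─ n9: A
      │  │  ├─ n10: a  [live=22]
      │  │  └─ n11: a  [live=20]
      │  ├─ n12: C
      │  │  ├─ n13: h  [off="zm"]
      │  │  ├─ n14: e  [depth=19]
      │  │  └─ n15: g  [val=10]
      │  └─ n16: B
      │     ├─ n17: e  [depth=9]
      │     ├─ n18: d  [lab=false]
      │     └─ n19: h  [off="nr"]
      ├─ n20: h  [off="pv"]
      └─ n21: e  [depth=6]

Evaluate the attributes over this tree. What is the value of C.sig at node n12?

1. n1.key = "nk"  ["nk"]
2. n3.off = "uu"  [terminal]
3. n2.key = 26  [len(h.off) + 24]
4. n2.lim = true  [true]
5. n2.hot = "uuu"  [h.off ++ "u"]
6. n4.lab = true  [terminal]
7. n1.mk = 4  [len(S.hot) + 1]
8. n1.depth = false  [S.key > 26]
9. n1.pre = "mp"  ["mp"]
10. n6.off = "vx"  [terminal]
11. n7.ok = 30  [len(h.off) + 28]
12. n10.live = 22  [terminal]
13. n11.live = 20  [terminal]
14. n9.sig = 1  [a₁.live - 19]
15. n9.fin = true  [a₀.live > 21]
16. n9.off = true  [a₀.live > 21]
17. n12.ok = 27  [A.sig * -2 + 29]
18. n13.off = "zm"  [terminal]
19. n14.depth = 19  [terminal]
20. n15.val = 10  [terminal]
21. n12.env = false  [e.depth > 19]
22. n12.sig = false  [C.ok > 27]
23. n17.depth = 9  [terminal]
24. n18.lab = false  [terminal]
25. n19.off = "nr"  [terminal]
26. n16.mk = "nrz"  [h.off ++ "z"]
27. n16.depth = false  [d.lab == true]
28. n16.wid = "mnr"  ["m" ++ h.off]
29. n8.mk = "nrzmnr"  [B₁.mk ++ B₁.wid]
30. n8.depth = true  [C.env or A.off]
31. n8.wid = "nrzmnr"  [B₁.mk ++ B₁.wid]
32. n20.off = "pv"  [terminal]
33. n21.depth = 6  [terminal]
34. n7.env = true  [true]
35. n7.sig = false  [C.ok > 30]
36. n5.sig = -7  [len(h.off) - 9]
37. n5.fin = false  [C.sig == true]
38. n5.off = false  [false]
39. n0.key = -3  [A.sig + 4]
40. n0.lim = true  [A.fin == false]
41. n0.hot = "zmp"  ["z" ++ D.pre]

false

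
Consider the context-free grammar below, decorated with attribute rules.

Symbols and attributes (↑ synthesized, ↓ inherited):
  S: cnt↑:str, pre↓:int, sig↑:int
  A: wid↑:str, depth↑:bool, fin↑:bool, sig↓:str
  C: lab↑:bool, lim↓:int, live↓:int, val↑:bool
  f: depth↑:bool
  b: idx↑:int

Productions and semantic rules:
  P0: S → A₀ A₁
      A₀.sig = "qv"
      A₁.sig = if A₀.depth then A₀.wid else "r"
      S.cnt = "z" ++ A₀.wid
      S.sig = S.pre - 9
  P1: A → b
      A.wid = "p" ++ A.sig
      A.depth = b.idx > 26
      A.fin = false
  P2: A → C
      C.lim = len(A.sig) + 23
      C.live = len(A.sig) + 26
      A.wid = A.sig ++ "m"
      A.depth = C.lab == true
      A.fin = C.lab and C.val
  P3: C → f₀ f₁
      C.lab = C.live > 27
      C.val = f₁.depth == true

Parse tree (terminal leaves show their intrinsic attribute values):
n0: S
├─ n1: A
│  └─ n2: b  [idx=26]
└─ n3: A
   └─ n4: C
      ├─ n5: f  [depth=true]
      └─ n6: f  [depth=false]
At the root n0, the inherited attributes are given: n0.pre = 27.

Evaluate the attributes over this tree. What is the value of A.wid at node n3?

1. n0.pre = 27  [given at root]
2. n1.sig = "qv"  ["qv"]
3. n2.idx = 26  [terminal]
4. n1.wid = "pqv"  ["p" ++ A.sig]
5. n1.depth = false  [b.idx > 26]
6. n1.fin = false  [false]
7. n3.sig = "r"  [if A₀.depth then A₀.wid else "r"]
8. n4.lim = 24  [len(A.sig) + 23]
9. n4.live = 27  [len(A.sig) + 26]
10. n5.depth = true  [terminal]
11. n6.depth = false  [terminal]
12. n4.lab = false  [C.live > 27]
13. n4.val = false  [f₁.depth == true]
14. n3.wid = "rm"  [A.sig ++ "m"]
15. n3.depth = false  [C.lab == true]
16. n3.fin = false  [C.lab and C.val]
17. n0.cnt = "zpqv"  ["z" ++ A₀.wid]
18. n0.sig = 18  [S.pre - 9]

"rm"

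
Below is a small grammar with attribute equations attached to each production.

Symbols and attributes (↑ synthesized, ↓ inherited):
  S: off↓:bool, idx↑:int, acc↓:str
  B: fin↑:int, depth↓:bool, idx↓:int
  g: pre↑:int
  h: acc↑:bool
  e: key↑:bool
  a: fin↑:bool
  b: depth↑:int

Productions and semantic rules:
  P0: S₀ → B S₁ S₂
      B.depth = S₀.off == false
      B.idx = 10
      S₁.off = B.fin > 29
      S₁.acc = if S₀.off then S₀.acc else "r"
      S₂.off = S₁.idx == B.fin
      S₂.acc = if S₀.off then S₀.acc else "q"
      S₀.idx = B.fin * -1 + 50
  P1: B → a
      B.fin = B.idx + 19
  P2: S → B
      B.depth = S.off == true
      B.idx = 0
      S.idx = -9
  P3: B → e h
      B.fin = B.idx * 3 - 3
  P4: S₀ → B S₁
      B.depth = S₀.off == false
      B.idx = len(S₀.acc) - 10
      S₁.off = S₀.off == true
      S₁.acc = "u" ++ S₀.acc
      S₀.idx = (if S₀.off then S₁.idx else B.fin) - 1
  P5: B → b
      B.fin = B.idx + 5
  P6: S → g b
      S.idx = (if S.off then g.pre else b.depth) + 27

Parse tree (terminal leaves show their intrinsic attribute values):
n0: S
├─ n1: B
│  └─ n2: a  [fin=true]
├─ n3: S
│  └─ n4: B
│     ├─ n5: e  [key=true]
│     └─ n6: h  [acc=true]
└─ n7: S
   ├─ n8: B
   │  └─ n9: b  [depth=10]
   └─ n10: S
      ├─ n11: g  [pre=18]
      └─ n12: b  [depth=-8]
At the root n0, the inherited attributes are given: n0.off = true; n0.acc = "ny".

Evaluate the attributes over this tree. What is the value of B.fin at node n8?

1. n0.off = true  [given at root]
2. n0.acc = "ny"  [given at root]
3. n1.depth = false  [S₀.off == false]
4. n1.idx = 10  [10]
5. n2.fin = true  [terminal]
6. n1.fin = 29  [B.idx + 19]
7. n3.off = false  [B.fin > 29]
8. n3.acc = "ny"  [if S₀.off then S₀.acc else "r"]
9. n4.depth = false  [S.off == true]
10. n4.idx = 0  [0]
11. n5.key = true  [terminal]
12. n6.acc = true  [terminal]
13. n4.fin = -3  [B.idx * 3 - 3]
14. n3.idx = -9  [-9]
15. n7.off = false  [S₁.idx == B.fin]
16. n7.acc = "ny"  [if S₀.off then S₀.acc else "q"]
17. n8.depth = true  [S₀.off == false]
18. n8.idx = -8  [len(S₀.acc) - 10]
19. n9.depth = 10  [terminal]
20. n8.fin = -3  [B.idx + 5]
21. n10.off = false  [S₀.off == true]
22. n10.acc = "uny"  ["u" ++ S₀.acc]
23. n11.pre = 18  [terminal]
24. n12.depth = -8  [terminal]
25. n10.idx = 19  [(if S.off then g.pre else b.depth) + 27]
26. n7.idx = -4  [(if S₀.off then S₁.idx else B.fin) - 1]
27. n0.idx = 21  [B.fin * -1 + 50]

-3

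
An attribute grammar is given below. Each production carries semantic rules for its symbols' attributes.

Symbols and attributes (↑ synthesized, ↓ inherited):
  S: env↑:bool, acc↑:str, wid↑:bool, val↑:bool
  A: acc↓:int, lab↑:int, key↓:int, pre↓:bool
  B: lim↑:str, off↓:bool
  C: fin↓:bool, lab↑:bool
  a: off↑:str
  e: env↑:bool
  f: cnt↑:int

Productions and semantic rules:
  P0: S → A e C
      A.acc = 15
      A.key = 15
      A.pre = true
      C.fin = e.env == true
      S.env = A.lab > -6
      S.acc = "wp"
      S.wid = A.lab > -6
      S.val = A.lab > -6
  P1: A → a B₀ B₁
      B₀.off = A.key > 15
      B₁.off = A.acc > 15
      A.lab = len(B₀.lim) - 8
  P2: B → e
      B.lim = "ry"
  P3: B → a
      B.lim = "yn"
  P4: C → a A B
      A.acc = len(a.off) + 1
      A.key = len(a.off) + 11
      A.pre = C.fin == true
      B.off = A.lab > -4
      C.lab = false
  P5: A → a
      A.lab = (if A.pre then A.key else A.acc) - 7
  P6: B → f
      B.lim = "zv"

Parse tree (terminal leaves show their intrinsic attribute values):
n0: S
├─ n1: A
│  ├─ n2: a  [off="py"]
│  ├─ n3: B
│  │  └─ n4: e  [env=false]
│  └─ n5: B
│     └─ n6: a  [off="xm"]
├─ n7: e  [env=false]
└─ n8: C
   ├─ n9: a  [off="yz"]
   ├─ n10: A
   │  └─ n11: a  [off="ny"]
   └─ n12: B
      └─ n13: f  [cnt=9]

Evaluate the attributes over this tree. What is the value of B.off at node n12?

1. n1.acc = 15  [15]
2. n1.key = 15  [15]
3. n1.pre = true  [true]
4. n2.off = "py"  [terminal]
5. n3.off = false  [A.key > 15]
6. n4.env = false  [terminal]
7. n3.lim = "ry"  ["ry"]
8. n5.off = false  [A.acc > 15]
9. n6.off = "xm"  [terminal]
10. n5.lim = "yn"  ["yn"]
11. n1.lab = -6  [len(B₀.lim) - 8]
12. n7.env = false  [terminal]
13. n8.fin = false  [e.env == true]
14. n9.off = "yz"  [terminal]
15. n10.acc = 3  [len(a.off) + 1]
16. n10.key = 13  [len(a.off) + 11]
17. n10.pre = false  [C.fin == true]
18. n11.off = "ny"  [terminal]
19. n10.lab = -4  [(if A.pre then A.key else A.acc) - 7]
20. n12.off = false  [A.lab > -4]
21. n13.cnt = 9  [terminal]
22. n12.lim = "zv"  ["zv"]
23. n8.lab = false  [false]
24. n0.env = false  [A.lab > -6]
25. n0.acc = "wp"  ["wp"]
26. n0.wid = false  [A.lab > -6]
27. n0.val = false  [A.lab > -6]

false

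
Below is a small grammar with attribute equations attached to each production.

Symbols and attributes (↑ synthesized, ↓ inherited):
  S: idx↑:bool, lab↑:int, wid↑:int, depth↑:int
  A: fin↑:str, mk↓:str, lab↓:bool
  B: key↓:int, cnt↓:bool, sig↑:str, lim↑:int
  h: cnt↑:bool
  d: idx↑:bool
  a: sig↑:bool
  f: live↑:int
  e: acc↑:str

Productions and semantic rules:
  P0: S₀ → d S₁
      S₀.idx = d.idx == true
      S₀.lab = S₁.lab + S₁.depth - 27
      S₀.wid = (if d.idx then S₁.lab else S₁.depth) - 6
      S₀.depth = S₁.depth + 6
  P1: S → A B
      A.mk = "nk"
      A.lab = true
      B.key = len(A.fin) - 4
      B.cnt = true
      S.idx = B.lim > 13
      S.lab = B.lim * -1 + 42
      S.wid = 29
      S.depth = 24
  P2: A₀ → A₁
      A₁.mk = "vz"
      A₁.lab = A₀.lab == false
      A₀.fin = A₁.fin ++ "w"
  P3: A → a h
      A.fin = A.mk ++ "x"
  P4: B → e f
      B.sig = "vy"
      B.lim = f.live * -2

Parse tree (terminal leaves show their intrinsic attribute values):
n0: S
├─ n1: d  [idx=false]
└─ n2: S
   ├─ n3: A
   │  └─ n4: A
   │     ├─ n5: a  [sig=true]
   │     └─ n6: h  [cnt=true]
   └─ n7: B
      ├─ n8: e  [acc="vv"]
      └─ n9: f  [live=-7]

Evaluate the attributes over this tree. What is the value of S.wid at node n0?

18

1. n1.idx = false  [terminal]
2. n3.mk = "nk"  ["nk"]
3. n3.lab = true  [true]
4. n4.mk = "vz"  ["vz"]
5. n4.lab = false  [A₀.lab == false]
6. n5.sig = true  [terminal]
7. n6.cnt = true  [terminal]
8. n4.fin = "vzx"  [A.mk ++ "x"]
9. n3.fin = "vzxw"  [A₁.fin ++ "w"]
10. n7.key = 0  [len(A.fin) - 4]
11. n7.cnt = true  [true]
12. n8.acc = "vv"  [terminal]
13. n9.live = -7  [terminal]
14. n7.sig = "vy"  ["vy"]
15. n7.lim = 14  [f.live * -2]
16. n2.idx = true  [B.lim > 13]
17. n2.lab = 28  [B.lim * -1 + 42]
18. n2.wid = 29  [29]
19. n2.depth = 24  [24]
20. n0.idx = false  [d.idx == true]
21. n0.lab = 25  [S₁.lab + S₁.depth - 27]
22. n0.wid = 18  [(if d.idx then S₁.lab else S₁.depth) - 6]
23. n0.depth = 30  [S₁.depth + 6]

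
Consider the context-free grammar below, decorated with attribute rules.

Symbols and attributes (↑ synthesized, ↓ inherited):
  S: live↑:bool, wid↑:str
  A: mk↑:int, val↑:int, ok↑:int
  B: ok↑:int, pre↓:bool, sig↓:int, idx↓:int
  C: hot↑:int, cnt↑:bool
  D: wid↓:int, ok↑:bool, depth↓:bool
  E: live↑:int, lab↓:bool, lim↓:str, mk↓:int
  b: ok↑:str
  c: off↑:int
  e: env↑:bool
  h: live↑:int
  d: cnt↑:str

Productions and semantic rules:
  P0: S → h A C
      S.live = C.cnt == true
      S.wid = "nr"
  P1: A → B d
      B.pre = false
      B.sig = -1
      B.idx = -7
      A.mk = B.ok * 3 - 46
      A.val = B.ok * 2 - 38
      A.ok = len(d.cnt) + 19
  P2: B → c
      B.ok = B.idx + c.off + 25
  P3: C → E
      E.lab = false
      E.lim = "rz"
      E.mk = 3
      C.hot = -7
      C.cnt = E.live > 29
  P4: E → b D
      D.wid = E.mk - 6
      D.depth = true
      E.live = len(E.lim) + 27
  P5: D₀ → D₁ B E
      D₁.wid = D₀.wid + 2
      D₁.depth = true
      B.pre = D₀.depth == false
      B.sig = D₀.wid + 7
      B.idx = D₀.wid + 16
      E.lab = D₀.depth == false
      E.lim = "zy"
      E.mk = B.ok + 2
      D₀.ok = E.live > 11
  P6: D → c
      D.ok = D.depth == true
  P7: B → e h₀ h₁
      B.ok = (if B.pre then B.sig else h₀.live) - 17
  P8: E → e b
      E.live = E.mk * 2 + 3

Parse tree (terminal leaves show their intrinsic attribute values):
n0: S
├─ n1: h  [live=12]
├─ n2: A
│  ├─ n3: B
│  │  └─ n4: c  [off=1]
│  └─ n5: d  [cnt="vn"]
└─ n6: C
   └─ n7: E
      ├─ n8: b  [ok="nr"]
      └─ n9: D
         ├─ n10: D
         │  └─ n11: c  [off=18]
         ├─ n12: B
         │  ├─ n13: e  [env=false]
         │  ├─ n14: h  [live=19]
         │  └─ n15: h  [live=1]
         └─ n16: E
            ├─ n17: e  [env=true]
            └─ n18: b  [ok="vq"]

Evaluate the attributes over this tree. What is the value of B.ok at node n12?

1. n1.live = 12  [terminal]
2. n3.pre = false  [false]
3. n3.sig = -1  [-1]
4. n3.idx = -7  [-7]
5. n4.off = 1  [terminal]
6. n3.ok = 19  [B.idx + c.off + 25]
7. n5.cnt = "vn"  [terminal]
8. n2.mk = 11  [B.ok * 3 - 46]
9. n2.val = 0  [B.ok * 2 - 38]
10. n2.ok = 21  [len(d.cnt) + 19]
11. n7.lab = false  [false]
12. n7.lim = "rz"  ["rz"]
13. n7.mk = 3  [3]
14. n8.ok = "nr"  [terminal]
15. n9.wid = -3  [E.mk - 6]
16. n9.depth = true  [true]
17. n10.wid = -1  [D₀.wid + 2]
18. n10.depth = true  [true]
19. n11.off = 18  [terminal]
20. n10.ok = true  [D.depth == true]
21. n12.pre = false  [D₀.depth == false]
22. n12.sig = 4  [D₀.wid + 7]
23. n12.idx = 13  [D₀.wid + 16]
24. n13.env = false  [terminal]
25. n14.live = 19  [terminal]
26. n15.live = 1  [terminal]
27. n12.ok = 2  [(if B.pre then B.sig else h₀.live) - 17]
28. n16.lab = false  [D₀.depth == false]
29. n16.lim = "zy"  ["zy"]
30. n16.mk = 4  [B.ok + 2]
31. n17.env = true  [terminal]
32. n18.ok = "vq"  [terminal]
33. n16.live = 11  [E.mk * 2 + 3]
34. n9.ok = false  [E.live > 11]
35. n7.live = 29  [len(E.lim) + 27]
36. n6.hot = -7  [-7]
37. n6.cnt = false  [E.live > 29]
38. n0.live = false  [C.cnt == true]
39. n0.wid = "nr"  ["nr"]

2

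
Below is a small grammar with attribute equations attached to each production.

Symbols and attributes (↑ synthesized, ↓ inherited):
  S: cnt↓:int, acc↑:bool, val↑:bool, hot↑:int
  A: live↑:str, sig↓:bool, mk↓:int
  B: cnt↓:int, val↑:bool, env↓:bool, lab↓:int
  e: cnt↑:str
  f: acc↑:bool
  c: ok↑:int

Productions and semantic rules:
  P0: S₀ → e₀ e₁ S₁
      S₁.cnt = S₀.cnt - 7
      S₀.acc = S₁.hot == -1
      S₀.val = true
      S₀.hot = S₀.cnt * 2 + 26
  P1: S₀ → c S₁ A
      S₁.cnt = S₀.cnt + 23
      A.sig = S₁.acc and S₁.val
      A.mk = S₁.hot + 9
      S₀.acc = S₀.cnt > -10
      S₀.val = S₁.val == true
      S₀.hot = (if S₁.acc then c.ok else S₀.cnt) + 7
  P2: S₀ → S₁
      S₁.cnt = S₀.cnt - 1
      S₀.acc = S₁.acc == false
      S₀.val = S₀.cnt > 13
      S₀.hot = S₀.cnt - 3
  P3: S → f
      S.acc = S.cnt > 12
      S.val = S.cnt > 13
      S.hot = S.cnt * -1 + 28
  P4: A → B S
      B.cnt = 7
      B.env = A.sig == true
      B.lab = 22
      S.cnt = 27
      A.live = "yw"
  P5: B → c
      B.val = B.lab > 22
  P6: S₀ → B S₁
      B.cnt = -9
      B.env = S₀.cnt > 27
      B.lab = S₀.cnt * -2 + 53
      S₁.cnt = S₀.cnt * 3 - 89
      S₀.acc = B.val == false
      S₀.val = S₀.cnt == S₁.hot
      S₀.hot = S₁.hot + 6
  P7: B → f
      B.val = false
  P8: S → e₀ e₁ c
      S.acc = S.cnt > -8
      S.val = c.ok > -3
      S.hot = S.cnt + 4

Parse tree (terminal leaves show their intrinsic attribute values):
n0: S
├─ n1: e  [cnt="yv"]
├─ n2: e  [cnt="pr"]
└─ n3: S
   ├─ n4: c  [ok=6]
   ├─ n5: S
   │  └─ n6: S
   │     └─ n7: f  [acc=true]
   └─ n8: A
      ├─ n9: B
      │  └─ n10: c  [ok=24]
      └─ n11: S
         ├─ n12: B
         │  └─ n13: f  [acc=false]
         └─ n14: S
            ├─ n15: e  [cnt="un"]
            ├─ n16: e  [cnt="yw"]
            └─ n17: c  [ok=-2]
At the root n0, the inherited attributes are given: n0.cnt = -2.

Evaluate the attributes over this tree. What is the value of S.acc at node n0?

false

1. n0.cnt = -2  [given at root]
2. n1.cnt = "yv"  [terminal]
3. n2.cnt = "pr"  [terminal]
4. n3.cnt = -9  [S₀.cnt - 7]
5. n4.ok = 6  [terminal]
6. n5.cnt = 14  [S₀.cnt + 23]
7. n6.cnt = 13  [S₀.cnt - 1]
8. n7.acc = true  [terminal]
9. n6.acc = true  [S.cnt > 12]
10. n6.val = false  [S.cnt > 13]
11. n6.hot = 15  [S.cnt * -1 + 28]
12. n5.acc = false  [S₁.acc == false]
13. n5.val = true  [S₀.cnt > 13]
14. n5.hot = 11  [S₀.cnt - 3]
15. n8.sig = false  [S₁.acc and S₁.val]
16. n8.mk = 20  [S₁.hot + 9]
17. n9.cnt = 7  [7]
18. n9.env = false  [A.sig == true]
19. n9.lab = 22  [22]
20. n10.ok = 24  [terminal]
21. n9.val = false  [B.lab > 22]
22. n11.cnt = 27  [27]
23. n12.cnt = -9  [-9]
24. n12.env = false  [S₀.cnt > 27]
25. n12.lab = -1  [S₀.cnt * -2 + 53]
26. n13.acc = false  [terminal]
27. n12.val = false  [false]
28. n14.cnt = -8  [S₀.cnt * 3 - 89]
29. n15.cnt = "un"  [terminal]
30. n16.cnt = "yw"  [terminal]
31. n17.ok = -2  [terminal]
32. n14.acc = false  [S.cnt > -8]
33. n14.val = true  [c.ok > -3]
34. n14.hot = -4  [S.cnt + 4]
35. n11.acc = true  [B.val == false]
36. n11.val = false  [S₀.cnt == S₁.hot]
37. n11.hot = 2  [S₁.hot + 6]
38. n8.live = "yw"  ["yw"]
39. n3.acc = true  [S₀.cnt > -10]
40. n3.val = true  [S₁.val == true]
41. n3.hot = -2  [(if S₁.acc then c.ok else S₀.cnt) + 7]
42. n0.acc = false  [S₁.hot == -1]
43. n0.val = true  [true]
44. n0.hot = 22  [S₀.cnt * 2 + 26]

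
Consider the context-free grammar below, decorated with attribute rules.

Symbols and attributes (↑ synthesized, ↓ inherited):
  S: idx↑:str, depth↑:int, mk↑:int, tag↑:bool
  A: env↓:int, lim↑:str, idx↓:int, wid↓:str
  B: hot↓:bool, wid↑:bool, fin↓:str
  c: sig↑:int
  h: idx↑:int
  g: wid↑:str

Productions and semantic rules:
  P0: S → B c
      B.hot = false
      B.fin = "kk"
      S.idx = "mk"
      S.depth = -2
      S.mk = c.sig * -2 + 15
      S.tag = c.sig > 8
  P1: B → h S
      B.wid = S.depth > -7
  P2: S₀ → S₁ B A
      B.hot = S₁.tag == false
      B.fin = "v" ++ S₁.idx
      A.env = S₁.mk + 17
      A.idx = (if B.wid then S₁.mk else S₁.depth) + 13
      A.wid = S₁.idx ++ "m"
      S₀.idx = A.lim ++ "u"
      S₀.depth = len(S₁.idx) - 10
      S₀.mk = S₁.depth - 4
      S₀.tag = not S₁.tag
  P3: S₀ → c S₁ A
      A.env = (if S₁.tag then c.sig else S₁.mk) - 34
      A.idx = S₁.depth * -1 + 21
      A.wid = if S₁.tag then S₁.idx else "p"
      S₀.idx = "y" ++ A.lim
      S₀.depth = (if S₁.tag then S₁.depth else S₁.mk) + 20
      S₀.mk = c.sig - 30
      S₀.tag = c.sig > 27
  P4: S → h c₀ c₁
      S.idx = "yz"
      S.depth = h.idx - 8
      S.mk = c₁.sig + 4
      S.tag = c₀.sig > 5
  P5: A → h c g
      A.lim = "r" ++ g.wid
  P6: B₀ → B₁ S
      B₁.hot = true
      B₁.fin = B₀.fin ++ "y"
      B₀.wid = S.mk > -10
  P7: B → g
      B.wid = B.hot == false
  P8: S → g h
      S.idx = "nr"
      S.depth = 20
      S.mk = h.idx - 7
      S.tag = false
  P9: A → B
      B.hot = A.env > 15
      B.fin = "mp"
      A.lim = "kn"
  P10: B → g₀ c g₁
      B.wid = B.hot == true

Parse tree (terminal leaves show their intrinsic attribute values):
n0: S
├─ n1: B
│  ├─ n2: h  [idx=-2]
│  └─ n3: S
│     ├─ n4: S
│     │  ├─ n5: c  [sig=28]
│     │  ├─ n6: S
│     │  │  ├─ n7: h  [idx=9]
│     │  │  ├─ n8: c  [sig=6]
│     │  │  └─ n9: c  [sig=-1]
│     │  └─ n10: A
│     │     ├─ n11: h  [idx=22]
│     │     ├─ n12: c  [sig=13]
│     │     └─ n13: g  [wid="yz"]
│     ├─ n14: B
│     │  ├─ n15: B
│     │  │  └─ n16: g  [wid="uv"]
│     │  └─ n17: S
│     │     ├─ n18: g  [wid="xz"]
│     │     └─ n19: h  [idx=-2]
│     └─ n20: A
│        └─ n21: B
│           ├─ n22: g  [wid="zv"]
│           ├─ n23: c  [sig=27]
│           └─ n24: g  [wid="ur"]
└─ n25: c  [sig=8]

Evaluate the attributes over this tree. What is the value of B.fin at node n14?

1. n1.hot = false  [false]
2. n1.fin = "kk"  ["kk"]
3. n2.idx = -2  [terminal]
4. n5.sig = 28  [terminal]
5. n7.idx = 9  [terminal]
6. n8.sig = 6  [terminal]
7. n9.sig = -1  [terminal]
8. n6.idx = "yz"  ["yz"]
9. n6.depth = 1  [h.idx - 8]
10. n6.mk = 3  [c₁.sig + 4]
11. n6.tag = true  [c₀.sig > 5]
12. n10.env = -6  [(if S₁.tag then c.sig else S₁.mk) - 34]
13. n10.idx = 20  [S₁.depth * -1 + 21]
14. n10.wid = "yz"  [if S₁.tag then S₁.idx else "p"]
15. n11.idx = 22  [terminal]
16. n12.sig = 13  [terminal]
17. n13.wid = "yz"  [terminal]
18. n10.lim = "ryz"  ["r" ++ g.wid]
19. n4.idx = "yryz"  ["y" ++ A.lim]
20. n4.depth = 21  [(if S₁.tag then S₁.depth else S₁.mk) + 20]
21. n4.mk = -2  [c.sig - 30]
22. n4.tag = true  [c.sig > 27]
23. n14.hot = false  [S₁.tag == false]
24. n14.fin = "vyryz"  ["v" ++ S₁.idx]
25. n15.hot = true  [true]
26. n15.fin = "vyryzy"  [B₀.fin ++ "y"]
27. n16.wid = "uv"  [terminal]
28. n15.wid = false  [B.hot == false]
29. n18.wid = "xz"  [terminal]
30. n19.idx = -2  [terminal]
31. n17.idx = "nr"  ["nr"]
32. n17.depth = 20  [20]
33. n17.mk = -9  [h.idx - 7]
34. n17.tag = false  [false]
35. n14.wid = true  [S.mk > -10]
36. n20.env = 15  [S₁.mk + 17]
37. n20.idx = 11  [(if B.wid then S₁.mk else S₁.depth) + 13]
38. n20.wid = "yryzm"  [S₁.idx ++ "m"]
39. n21.hot = false  [A.env > 15]
40. n21.fin = "mp"  ["mp"]
41. n22.wid = "zv"  [terminal]
42. n23.sig = 27  [terminal]
43. n24.wid = "ur"  [terminal]
44. n21.wid = false  [B.hot == true]
45. n20.lim = "kn"  ["kn"]
46. n3.idx = "knu"  [A.lim ++ "u"]
47. n3.depth = -6  [len(S₁.idx) - 10]
48. n3.mk = 17  [S₁.depth - 4]
49. n3.tag = false  [not S₁.tag]
50. n1.wid = true  [S.depth > -7]
51. n25.sig = 8  [terminal]
52. n0.idx = "mk"  ["mk"]
53. n0.depth = -2  [-2]
54. n0.mk = -1  [c.sig * -2 + 15]
55. n0.tag = false  [c.sig > 8]

"vyryz"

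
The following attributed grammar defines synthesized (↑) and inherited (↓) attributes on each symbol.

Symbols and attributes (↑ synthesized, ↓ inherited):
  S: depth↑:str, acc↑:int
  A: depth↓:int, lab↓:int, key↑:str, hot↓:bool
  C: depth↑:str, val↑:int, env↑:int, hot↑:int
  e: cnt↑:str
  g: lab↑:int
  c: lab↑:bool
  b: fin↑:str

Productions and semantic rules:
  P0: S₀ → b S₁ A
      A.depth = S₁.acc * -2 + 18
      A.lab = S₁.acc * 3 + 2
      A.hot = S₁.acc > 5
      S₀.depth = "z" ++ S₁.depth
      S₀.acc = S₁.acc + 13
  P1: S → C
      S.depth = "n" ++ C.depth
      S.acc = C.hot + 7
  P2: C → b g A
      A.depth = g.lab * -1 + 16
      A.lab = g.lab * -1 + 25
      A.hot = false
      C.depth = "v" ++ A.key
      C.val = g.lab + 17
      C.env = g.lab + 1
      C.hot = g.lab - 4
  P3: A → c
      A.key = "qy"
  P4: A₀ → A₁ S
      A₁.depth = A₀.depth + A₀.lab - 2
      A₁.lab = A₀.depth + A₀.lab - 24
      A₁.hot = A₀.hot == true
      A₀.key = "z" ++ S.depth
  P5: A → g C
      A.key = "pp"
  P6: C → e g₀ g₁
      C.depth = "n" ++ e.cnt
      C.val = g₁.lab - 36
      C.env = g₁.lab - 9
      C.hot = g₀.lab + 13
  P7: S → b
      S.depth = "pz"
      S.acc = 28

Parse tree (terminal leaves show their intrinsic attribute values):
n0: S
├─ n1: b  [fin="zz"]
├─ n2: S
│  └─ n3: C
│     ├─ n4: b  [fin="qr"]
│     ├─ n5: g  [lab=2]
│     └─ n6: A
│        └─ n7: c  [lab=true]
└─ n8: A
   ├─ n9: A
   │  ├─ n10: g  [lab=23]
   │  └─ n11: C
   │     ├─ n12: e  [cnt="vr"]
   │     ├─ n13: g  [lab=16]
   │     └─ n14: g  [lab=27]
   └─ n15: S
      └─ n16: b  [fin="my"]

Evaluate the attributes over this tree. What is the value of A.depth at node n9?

23

1. n1.fin = "zz"  [terminal]
2. n4.fin = "qr"  [terminal]
3. n5.lab = 2  [terminal]
4. n6.depth = 14  [g.lab * -1 + 16]
5. n6.lab = 23  [g.lab * -1 + 25]
6. n6.hot = false  [false]
7. n7.lab = true  [terminal]
8. n6.key = "qy"  ["qy"]
9. n3.depth = "vqy"  ["v" ++ A.key]
10. n3.val = 19  [g.lab + 17]
11. n3.env = 3  [g.lab + 1]
12. n3.hot = -2  [g.lab - 4]
13. n2.depth = "nvqy"  ["n" ++ C.depth]
14. n2.acc = 5  [C.hot + 7]
15. n8.depth = 8  [S₁.acc * -2 + 18]
16. n8.lab = 17  [S₁.acc * 3 + 2]
17. n8.hot = false  [S₁.acc > 5]
18. n9.depth = 23  [A₀.depth + A₀.lab - 2]
19. n9.lab = 1  [A₀.depth + A₀.lab - 24]
20. n9.hot = false  [A₀.hot == true]
21. n10.lab = 23  [terminal]
22. n12.cnt = "vr"  [terminal]
23. n13.lab = 16  [terminal]
24. n14.lab = 27  [terminal]
25. n11.depth = "nvr"  ["n" ++ e.cnt]
26. n11.val = -9  [g₁.lab - 36]
27. n11.env = 18  [g₁.lab - 9]
28. n11.hot = 29  [g₀.lab + 13]
29. n9.key = "pp"  ["pp"]
30. n16.fin = "my"  [terminal]
31. n15.depth = "pz"  ["pz"]
32. n15.acc = 28  [28]
33. n8.key = "zpz"  ["z" ++ S.depth]
34. n0.depth = "znvqy"  ["z" ++ S₁.depth]
35. n0.acc = 18  [S₁.acc + 13]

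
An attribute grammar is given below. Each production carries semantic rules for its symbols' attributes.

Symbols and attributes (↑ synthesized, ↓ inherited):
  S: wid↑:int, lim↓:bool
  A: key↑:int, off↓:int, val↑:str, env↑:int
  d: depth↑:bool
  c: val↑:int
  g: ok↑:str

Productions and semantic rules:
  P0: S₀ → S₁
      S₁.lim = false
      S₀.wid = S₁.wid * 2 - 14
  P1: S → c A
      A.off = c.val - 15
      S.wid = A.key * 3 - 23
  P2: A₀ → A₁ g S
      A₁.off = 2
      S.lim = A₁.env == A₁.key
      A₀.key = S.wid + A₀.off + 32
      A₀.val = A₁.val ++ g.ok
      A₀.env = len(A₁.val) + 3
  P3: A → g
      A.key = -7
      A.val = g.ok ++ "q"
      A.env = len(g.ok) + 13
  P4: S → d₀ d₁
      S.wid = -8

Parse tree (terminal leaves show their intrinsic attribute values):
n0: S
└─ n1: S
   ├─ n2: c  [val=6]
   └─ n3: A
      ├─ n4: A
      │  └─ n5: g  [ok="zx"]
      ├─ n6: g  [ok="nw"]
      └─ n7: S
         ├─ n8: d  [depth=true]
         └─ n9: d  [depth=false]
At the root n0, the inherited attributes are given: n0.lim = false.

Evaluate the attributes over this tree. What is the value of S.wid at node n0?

1. n0.lim = false  [given at root]
2. n1.lim = false  [false]
3. n2.val = 6  [terminal]
4. n3.off = -9  [c.val - 15]
5. n4.off = 2  [2]
6. n5.ok = "zx"  [terminal]
7. n4.key = -7  [-7]
8. n4.val = "zxq"  [g.ok ++ "q"]
9. n4.env = 15  [len(g.ok) + 13]
10. n6.ok = "nw"  [terminal]
11. n7.lim = false  [A₁.env == A₁.key]
12. n8.depth = true  [terminal]
13. n9.depth = false  [terminal]
14. n7.wid = -8  [-8]
15. n3.key = 15  [S.wid + A₀.off + 32]
16. n3.val = "zxqnw"  [A₁.val ++ g.ok]
17. n3.env = 6  [len(A₁.val) + 3]
18. n1.wid = 22  [A.key * 3 - 23]
19. n0.wid = 30  [S₁.wid * 2 - 14]

30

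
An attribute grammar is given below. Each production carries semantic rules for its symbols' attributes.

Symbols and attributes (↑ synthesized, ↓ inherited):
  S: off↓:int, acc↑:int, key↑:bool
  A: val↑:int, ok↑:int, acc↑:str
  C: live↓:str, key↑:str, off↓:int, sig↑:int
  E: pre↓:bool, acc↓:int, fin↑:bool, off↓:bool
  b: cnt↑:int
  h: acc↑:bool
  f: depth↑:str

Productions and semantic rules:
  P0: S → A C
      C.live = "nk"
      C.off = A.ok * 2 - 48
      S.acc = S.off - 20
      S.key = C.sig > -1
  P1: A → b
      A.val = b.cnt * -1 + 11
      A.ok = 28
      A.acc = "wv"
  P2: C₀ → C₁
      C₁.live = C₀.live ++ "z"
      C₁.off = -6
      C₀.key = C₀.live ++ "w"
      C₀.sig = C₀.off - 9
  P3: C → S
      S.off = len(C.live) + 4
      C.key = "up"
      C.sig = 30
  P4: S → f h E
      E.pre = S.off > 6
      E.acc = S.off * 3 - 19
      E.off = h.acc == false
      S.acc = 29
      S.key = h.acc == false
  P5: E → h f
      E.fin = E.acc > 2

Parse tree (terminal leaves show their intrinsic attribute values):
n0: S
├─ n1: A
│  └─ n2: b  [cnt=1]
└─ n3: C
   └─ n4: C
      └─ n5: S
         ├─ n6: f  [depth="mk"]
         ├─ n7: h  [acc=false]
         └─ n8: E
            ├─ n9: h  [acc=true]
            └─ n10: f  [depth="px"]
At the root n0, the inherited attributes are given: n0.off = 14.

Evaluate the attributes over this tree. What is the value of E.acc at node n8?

1. n0.off = 14  [given at root]
2. n2.cnt = 1  [terminal]
3. n1.val = 10  [b.cnt * -1 + 11]
4. n1.ok = 28  [28]
5. n1.acc = "wv"  ["wv"]
6. n3.live = "nk"  ["nk"]
7. n3.off = 8  [A.ok * 2 - 48]
8. n4.live = "nkz"  [C₀.live ++ "z"]
9. n4.off = -6  [-6]
10. n5.off = 7  [len(C.live) + 4]
11. n6.depth = "mk"  [terminal]
12. n7.acc = false  [terminal]
13. n8.pre = true  [S.off > 6]
14. n8.acc = 2  [S.off * 3 - 19]
15. n8.off = true  [h.acc == false]
16. n9.acc = true  [terminal]
17. n10.depth = "px"  [terminal]
18. n8.fin = false  [E.acc > 2]
19. n5.acc = 29  [29]
20. n5.key = true  [h.acc == false]
21. n4.key = "up"  ["up"]
22. n4.sig = 30  [30]
23. n3.key = "nkw"  [C₀.live ++ "w"]
24. n3.sig = -1  [C₀.off - 9]
25. n0.acc = -6  [S.off - 20]
26. n0.key = false  [C.sig > -1]

2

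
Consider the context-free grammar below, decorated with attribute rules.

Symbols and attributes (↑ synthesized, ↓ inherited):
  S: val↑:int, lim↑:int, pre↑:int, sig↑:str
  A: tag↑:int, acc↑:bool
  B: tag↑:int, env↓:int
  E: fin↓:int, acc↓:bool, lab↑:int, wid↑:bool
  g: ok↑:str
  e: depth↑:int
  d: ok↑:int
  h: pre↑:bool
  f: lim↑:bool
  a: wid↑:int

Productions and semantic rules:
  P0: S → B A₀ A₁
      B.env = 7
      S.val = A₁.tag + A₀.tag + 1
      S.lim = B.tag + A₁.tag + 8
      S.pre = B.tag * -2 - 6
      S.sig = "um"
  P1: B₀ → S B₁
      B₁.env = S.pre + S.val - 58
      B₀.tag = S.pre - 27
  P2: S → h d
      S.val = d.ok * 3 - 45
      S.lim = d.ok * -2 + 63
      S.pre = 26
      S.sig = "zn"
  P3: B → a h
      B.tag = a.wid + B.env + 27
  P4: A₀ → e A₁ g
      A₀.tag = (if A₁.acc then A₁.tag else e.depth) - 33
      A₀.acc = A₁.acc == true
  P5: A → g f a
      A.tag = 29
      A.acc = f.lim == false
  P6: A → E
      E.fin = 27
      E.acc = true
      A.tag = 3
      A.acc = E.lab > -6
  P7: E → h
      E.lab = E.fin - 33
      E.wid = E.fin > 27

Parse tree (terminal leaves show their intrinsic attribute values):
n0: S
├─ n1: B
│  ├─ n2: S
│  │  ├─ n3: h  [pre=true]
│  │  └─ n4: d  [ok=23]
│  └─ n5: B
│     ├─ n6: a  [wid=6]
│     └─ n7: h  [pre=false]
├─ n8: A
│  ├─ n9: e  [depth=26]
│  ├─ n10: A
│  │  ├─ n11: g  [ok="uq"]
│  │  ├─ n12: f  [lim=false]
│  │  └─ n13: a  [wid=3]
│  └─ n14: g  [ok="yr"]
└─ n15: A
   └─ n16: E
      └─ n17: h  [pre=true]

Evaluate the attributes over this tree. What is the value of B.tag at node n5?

25

1. n1.env = 7  [7]
2. n3.pre = true  [terminal]
3. n4.ok = 23  [terminal]
4. n2.val = 24  [d.ok * 3 - 45]
5. n2.lim = 17  [d.ok * -2 + 63]
6. n2.pre = 26  [26]
7. n2.sig = "zn"  ["zn"]
8. n5.env = -8  [S.pre + S.val - 58]
9. n6.wid = 6  [terminal]
10. n7.pre = false  [terminal]
11. n5.tag = 25  [a.wid + B.env + 27]
12. n1.tag = -1  [S.pre - 27]
13. n9.depth = 26  [terminal]
14. n11.ok = "uq"  [terminal]
15. n12.lim = false  [terminal]
16. n13.wid = 3  [terminal]
17. n10.tag = 29  [29]
18. n10.acc = true  [f.lim == false]
19. n14.ok = "yr"  [terminal]
20. n8.tag = -4  [(if A₁.acc then A₁.tag else e.depth) - 33]
21. n8.acc = true  [A₁.acc == true]
22. n16.fin = 27  [27]
23. n16.acc = true  [true]
24. n17.pre = true  [terminal]
25. n16.lab = -6  [E.fin - 33]
26. n16.wid = false  [E.fin > 27]
27. n15.tag = 3  [3]
28. n15.acc = false  [E.lab > -6]
29. n0.val = 0  [A₁.tag + A₀.tag + 1]
30. n0.lim = 10  [B.tag + A₁.tag + 8]
31. n0.pre = -4  [B.tag * -2 - 6]
32. n0.sig = "um"  ["um"]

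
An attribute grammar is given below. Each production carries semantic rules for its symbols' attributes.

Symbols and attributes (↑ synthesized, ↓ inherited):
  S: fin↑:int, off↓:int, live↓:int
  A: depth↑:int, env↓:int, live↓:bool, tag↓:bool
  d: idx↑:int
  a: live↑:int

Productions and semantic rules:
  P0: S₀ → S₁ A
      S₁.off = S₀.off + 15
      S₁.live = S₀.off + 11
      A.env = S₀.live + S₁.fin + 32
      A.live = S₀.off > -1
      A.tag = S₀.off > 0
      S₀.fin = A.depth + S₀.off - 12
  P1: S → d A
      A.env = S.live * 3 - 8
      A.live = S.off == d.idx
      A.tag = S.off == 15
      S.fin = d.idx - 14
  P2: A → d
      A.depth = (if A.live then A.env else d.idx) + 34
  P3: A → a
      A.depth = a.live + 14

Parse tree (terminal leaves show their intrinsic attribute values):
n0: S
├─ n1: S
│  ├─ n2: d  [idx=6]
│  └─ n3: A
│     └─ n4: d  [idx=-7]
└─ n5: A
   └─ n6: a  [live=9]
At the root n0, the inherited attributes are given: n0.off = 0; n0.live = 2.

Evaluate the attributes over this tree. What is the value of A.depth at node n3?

1. n0.off = 0  [given at root]
2. n0.live = 2  [given at root]
3. n1.off = 15  [S₀.off + 15]
4. n1.live = 11  [S₀.off + 11]
5. n2.idx = 6  [terminal]
6. n3.env = 25  [S.live * 3 - 8]
7. n3.live = false  [S.off == d.idx]
8. n3.tag = true  [S.off == 15]
9. n4.idx = -7  [terminal]
10. n3.depth = 27  [(if A.live then A.env else d.idx) + 34]
11. n1.fin = -8  [d.idx - 14]
12. n5.env = 26  [S₀.live + S₁.fin + 32]
13. n5.live = true  [S₀.off > -1]
14. n5.tag = false  [S₀.off > 0]
15. n6.live = 9  [terminal]
16. n5.depth = 23  [a.live + 14]
17. n0.fin = 11  [A.depth + S₀.off - 12]

27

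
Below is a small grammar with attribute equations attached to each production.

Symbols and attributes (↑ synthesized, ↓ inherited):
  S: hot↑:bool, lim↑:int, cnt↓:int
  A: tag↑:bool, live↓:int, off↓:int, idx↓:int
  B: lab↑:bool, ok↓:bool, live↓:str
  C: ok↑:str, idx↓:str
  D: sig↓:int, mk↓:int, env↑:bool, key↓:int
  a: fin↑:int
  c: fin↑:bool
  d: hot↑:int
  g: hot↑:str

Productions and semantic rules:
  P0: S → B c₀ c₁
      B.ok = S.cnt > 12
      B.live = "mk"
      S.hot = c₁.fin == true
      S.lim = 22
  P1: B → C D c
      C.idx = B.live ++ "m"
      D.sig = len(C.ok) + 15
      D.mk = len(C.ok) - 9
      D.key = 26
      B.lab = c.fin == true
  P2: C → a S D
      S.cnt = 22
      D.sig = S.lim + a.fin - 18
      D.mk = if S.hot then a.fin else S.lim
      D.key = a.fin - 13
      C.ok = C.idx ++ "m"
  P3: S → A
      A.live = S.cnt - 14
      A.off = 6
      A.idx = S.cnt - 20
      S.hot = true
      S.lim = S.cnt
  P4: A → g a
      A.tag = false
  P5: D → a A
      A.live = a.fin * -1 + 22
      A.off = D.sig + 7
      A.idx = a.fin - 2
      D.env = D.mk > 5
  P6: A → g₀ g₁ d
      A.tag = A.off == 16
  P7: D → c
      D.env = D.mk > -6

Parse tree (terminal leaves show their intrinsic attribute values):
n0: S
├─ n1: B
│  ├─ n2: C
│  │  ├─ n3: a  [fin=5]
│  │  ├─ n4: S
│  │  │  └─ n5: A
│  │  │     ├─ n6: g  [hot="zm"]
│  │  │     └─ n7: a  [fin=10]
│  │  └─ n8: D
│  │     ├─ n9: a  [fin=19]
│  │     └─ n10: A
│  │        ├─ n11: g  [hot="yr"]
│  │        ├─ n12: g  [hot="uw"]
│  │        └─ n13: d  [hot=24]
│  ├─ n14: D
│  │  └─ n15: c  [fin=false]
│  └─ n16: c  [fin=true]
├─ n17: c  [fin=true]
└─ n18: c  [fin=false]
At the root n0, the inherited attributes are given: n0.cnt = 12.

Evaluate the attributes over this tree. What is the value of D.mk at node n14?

-5

1. n0.cnt = 12  [given at root]
2. n1.ok = false  [S.cnt > 12]
3. n1.live = "mk"  ["mk"]
4. n2.idx = "mkm"  [B.live ++ "m"]
5. n3.fin = 5  [terminal]
6. n4.cnt = 22  [22]
7. n5.live = 8  [S.cnt - 14]
8. n5.off = 6  [6]
9. n5.idx = 2  [S.cnt - 20]
10. n6.hot = "zm"  [terminal]
11. n7.fin = 10  [terminal]
12. n5.tag = false  [false]
13. n4.hot = true  [true]
14. n4.lim = 22  [S.cnt]
15. n8.sig = 9  [S.lim + a.fin - 18]
16. n8.mk = 5  [if S.hot then a.fin else S.lim]
17. n8.key = -8  [a.fin - 13]
18. n9.fin = 19  [terminal]
19. n10.live = 3  [a.fin * -1 + 22]
20. n10.off = 16  [D.sig + 7]
21. n10.idx = 17  [a.fin - 2]
22. n11.hot = "yr"  [terminal]
23. n12.hot = "uw"  [terminal]
24. n13.hot = 24  [terminal]
25. n10.tag = true  [A.off == 16]
26. n8.env = false  [D.mk > 5]
27. n2.ok = "mkmm"  [C.idx ++ "m"]
28. n14.sig = 19  [len(C.ok) + 15]
29. n14.mk = -5  [len(C.ok) - 9]
30. n14.key = 26  [26]
31. n15.fin = false  [terminal]
32. n14.env = true  [D.mk > -6]
33. n16.fin = true  [terminal]
34. n1.lab = true  [c.fin == true]
35. n17.fin = true  [terminal]
36. n18.fin = false  [terminal]
37. n0.hot = false  [c₁.fin == true]
38. n0.lim = 22  [22]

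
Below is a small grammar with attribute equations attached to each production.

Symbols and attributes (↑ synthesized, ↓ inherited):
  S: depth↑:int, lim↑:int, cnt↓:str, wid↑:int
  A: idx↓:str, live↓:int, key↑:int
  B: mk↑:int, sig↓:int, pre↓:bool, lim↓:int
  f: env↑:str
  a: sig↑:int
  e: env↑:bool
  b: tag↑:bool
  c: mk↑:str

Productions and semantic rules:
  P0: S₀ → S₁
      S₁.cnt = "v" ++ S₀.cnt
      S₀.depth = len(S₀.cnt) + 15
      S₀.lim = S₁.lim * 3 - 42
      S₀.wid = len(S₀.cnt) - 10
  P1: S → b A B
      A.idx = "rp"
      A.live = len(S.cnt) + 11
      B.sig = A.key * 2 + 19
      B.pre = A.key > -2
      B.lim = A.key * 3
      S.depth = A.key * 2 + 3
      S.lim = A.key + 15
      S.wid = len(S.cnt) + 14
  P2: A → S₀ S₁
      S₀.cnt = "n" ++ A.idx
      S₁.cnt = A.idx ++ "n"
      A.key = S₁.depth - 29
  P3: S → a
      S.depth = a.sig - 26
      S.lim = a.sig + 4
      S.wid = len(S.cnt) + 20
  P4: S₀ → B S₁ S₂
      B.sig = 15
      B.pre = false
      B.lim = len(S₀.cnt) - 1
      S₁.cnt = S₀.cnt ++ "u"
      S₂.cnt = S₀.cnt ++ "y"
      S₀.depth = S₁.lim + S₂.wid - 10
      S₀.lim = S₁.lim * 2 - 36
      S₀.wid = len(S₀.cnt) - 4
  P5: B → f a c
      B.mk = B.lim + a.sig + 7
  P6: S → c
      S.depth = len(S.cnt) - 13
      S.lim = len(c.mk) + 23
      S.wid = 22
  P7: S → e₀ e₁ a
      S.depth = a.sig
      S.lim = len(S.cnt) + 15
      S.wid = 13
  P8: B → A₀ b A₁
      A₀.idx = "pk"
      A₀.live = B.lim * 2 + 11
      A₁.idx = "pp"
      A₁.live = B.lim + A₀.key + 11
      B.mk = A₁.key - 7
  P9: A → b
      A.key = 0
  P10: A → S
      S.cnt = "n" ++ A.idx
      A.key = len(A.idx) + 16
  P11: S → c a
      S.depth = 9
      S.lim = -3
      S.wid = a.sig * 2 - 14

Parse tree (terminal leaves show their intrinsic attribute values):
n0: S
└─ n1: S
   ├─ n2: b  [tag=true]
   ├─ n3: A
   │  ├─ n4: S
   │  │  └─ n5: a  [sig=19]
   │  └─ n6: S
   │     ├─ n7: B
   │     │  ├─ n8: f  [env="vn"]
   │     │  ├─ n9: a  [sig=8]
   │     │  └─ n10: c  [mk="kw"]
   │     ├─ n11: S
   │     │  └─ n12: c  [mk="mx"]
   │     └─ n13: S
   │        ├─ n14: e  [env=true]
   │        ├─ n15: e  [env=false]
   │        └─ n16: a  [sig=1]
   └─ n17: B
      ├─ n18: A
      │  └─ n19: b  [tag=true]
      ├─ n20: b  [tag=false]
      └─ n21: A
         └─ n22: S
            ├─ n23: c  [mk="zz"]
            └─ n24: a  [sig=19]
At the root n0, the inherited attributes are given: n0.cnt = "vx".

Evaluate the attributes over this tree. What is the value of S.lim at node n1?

1. n0.cnt = "vx"  [given at root]
2. n1.cnt = "vvx"  ["v" ++ S₀.cnt]
3. n2.tag = true  [terminal]
4. n3.idx = "rp"  ["rp"]
5. n3.live = 14  [len(S.cnt) + 11]
6. n4.cnt = "nrp"  ["n" ++ A.idx]
7. n5.sig = 19  [terminal]
8. n4.depth = -7  [a.sig - 26]
9. n4.lim = 23  [a.sig + 4]
10. n4.wid = 23  [len(S.cnt) + 20]
11. n6.cnt = "rpn"  [A.idx ++ "n"]
12. n7.sig = 15  [15]
13. n7.pre = false  [false]
14. n7.lim = 2  [len(S₀.cnt) - 1]
15. n8.env = "vn"  [terminal]
16. n9.sig = 8  [terminal]
17. n10.mk = "kw"  [terminal]
18. n7.mk = 17  [B.lim + a.sig + 7]
19. n11.cnt = "rpnu"  [S₀.cnt ++ "u"]
20. n12.mk = "mx"  [terminal]
21. n11.depth = -9  [len(S.cnt) - 13]
22. n11.lim = 25  [len(c.mk) + 23]
23. n11.wid = 22  [22]
24. n13.cnt = "rpny"  [S₀.cnt ++ "y"]
25. n14.env = true  [terminal]
26. n15.env = false  [terminal]
27. n16.sig = 1  [terminal]
28. n13.depth = 1  [a.sig]
29. n13.lim = 19  [len(S.cnt) + 15]
30. n13.wid = 13  [13]
31. n6.depth = 28  [S₁.lim + S₂.wid - 10]
32. n6.lim = 14  [S₁.lim * 2 - 36]
33. n6.wid = -1  [len(S₀.cnt) - 4]
34. n3.key = -1  [S₁.depth - 29]
35. n17.sig = 17  [A.key * 2 + 19]
36. n17.pre = true  [A.key > -2]
37. n17.lim = -3  [A.key * 3]
38. n18.idx = "pk"  ["pk"]
39. n18.live = 5  [B.lim * 2 + 11]
40. n19.tag = true  [terminal]
41. n18.key = 0  [0]
42. n20.tag = false  [terminal]
43. n21.idx = "pp"  ["pp"]
44. n21.live = 8  [B.lim + A₀.key + 11]
45. n22.cnt = "npp"  ["n" ++ A.idx]
46. n23.mk = "zz"  [terminal]
47. n24.sig = 19  [terminal]
48. n22.depth = 9  [9]
49. n22.lim = -3  [-3]
50. n22.wid = 24  [a.sig * 2 - 14]
51. n21.key = 18  [len(A.idx) + 16]
52. n17.mk = 11  [A₁.key - 7]
53. n1.depth = 1  [A.key * 2 + 3]
54. n1.lim = 14  [A.key + 15]
55. n1.wid = 17  [len(S.cnt) + 14]
56. n0.depth = 17  [len(S₀.cnt) + 15]
57. n0.lim = 0  [S₁.lim * 3 - 42]
58. n0.wid = -8  [len(S₀.cnt) - 10]

14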